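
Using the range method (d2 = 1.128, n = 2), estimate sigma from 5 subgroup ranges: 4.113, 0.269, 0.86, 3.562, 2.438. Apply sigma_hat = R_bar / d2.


R_bar = (4.113 + 0.269 + 0.86 + 3.562 + 2.438) / 5
R_bar = 11.242 / 5 = 2.2484
sigma_hat = R_bar / d2 = 2.2484 / 1.128 = 1.9933

1.9933


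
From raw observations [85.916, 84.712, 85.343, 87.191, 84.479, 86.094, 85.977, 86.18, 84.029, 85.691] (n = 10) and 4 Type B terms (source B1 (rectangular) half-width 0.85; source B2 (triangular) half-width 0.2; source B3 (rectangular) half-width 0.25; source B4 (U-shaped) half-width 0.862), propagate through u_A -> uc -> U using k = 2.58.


mean = (85.916 + 84.712 + 85.343 + 87.191 + 84.479 + 86.094 + 85.977 + 86.18 + 84.029 + 85.691) / 10 = 85.5612
s = sqrt(sum((x - mean)^2)/(n-1)) = 0.93845047
u_A = s / sqrt(n) = 0.93845047 / sqrt(10) = 0.2967641
u_B1 = 0.85 / sqrt(3) = 0.49074773
u_B2 = 0.2 / sqrt(6) = 0.081649658
u_B3 = 0.25 / sqrt(3) = 0.14433757
u_B4 = 0.862 / sqrt(2) = 0.60952605
uc = sqrt(0.2967641^2 + 0.49074773^2 + 0.081649658^2 + 0.14433757^2 + 0.60952605^2) = 0.85318478
U = k * uc = 2.58 * 0.85318478
U = 2.2012

2.2012


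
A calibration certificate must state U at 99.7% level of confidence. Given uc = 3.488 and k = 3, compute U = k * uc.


U = k * uc
U = 3 * 3.488
U = 10.4640

10.4640


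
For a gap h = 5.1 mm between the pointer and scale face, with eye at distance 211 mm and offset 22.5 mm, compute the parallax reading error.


error = h * offset / d
= 5.1 * 22.5 / 211
= 0.5438

0.5438


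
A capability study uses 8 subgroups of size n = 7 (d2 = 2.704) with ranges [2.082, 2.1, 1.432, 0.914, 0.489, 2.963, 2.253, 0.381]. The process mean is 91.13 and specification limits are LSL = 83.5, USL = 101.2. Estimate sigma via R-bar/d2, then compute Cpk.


R_bar = (2.082 + 2.1 + 1.432 + 0.914 + 0.489 + 2.963 + 2.253 + 0.381) / 8 = 1.57675
sigma = R_bar / d2 = 1.57675 / 2.704 = 0.5831176
Cp = (USL - LSL)/(6*sigma) = (101.2 - 83.5)/(6*0.5831176) = 5.0590
Cpu = (101.2 - 91.13)/(3*0.5831176) = 5.7564
Cpl = (91.13 - 83.5)/(3*0.5831176) = 4.3616
Cpk = min(Cpu, Cpl) = 4.3616

4.3616


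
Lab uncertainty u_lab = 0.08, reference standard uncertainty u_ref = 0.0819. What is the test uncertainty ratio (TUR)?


TUR = u_lab / u_ref
= 0.08 / 0.0819
= 0.9768

0.9768


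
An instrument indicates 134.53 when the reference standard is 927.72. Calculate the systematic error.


Systematic error = measured - true
= 134.53 - 927.72
= -793.1900

-793.1900


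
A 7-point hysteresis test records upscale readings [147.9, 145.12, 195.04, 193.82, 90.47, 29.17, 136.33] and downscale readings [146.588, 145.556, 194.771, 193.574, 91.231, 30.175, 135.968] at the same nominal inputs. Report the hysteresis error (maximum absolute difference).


|147.9 - 146.588| = 1.3120
|145.12 - 145.556| = 0.4360
|195.04 - 194.771| = 0.2690
|193.82 - 193.574| = 0.2460
|90.47 - 91.231| = 0.7610
|29.17 - 30.175| = 1.0050
|136.33 - 135.968| = 0.3620
hysteresis = max(diffs) = 1.3120

1.3120


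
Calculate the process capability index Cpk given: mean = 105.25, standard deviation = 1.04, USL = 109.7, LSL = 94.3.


Cpu = (USL - mean) / (3*sigma) = (109.7 - 105.25) / (3*1.04) = 1.4263
Cpl = (mean - LSL) / (3*sigma) = (105.25 - 94.3) / (3*1.04) = 3.5096
Cpk = min(Cpu, Cpl) = 1.4263

1.4263


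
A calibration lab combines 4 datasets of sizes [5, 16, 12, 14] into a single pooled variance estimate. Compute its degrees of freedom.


nu = sum_i (n_i - 1)
nu = ((5 - 1) + (16 - 1) + (12 - 1) + (14 - 1))
nu = 4 + 15 + 11 + 13
nu = 43

43


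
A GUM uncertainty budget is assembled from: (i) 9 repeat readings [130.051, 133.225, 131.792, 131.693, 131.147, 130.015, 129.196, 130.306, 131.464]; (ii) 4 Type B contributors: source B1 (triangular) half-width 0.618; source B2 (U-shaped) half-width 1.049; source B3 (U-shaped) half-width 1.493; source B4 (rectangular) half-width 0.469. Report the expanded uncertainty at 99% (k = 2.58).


mean = (130.051 + 133.225 + 131.792 + 131.693 + 131.147 + 130.015 + 129.196 + 130.306 + 131.464) / 9 = 130.9876667
s = sqrt(sum((x - mean)^2)/(n-1)) = 1.2196594
u_A = s / sqrt(n) = 1.2196594 / sqrt(9) = 0.40655313
u_B1 = 0.618 / sqrt(6) = 0.25229744
u_B2 = 1.049 / sqrt(2) = 0.74175501
u_B3 = 1.493 / sqrt(2) = 1.0557104
u_B4 = 0.469 / sqrt(3) = 0.27077728
uc = sqrt(0.40655313^2 + 0.25229744^2 + 0.74175501^2 + 1.0557104^2 + 0.27077728^2) = 1.4024923
U = k * uc = 2.58 * 1.4024923
U = 3.6184

3.6184


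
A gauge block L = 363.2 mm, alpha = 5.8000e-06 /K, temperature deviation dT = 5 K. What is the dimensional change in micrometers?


dL = L * alpha * dT
= 363.2 * 5.8000e-06 * 5
= 0.0105328 mm
dL_um = 0.0105328 * 1000 = 10.5328 um

10.5328


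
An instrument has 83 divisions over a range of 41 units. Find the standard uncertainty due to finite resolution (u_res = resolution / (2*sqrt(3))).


resolution = range / divisions
resolution = 41 / 83 = 0.4939759
u_res = resolution / (2*sqrt(3))
u_res = 0.4939759 / 3.4641016
u_res = 0.1426

0.1426


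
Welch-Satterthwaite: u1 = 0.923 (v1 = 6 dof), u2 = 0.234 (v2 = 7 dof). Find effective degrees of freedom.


uc = sqrt(u1^2 + u2^2) = sqrt(0.923^2 + 0.234^2) = 0.95220008
v_eff = uc^4 / (u1^4/v1 + u2^4/v2)
= 0.95220008^4 / (0.923^4/6 + 0.234^4/7)
= 0.82207768 / 0.12139215
v_eff = 6.7721

6.7721


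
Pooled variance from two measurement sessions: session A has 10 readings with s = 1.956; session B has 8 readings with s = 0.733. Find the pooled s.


s_p = sqrt(((n1-1)*s1^2 + (n2-1)*s2^2) / (n1+n2-2))
numerator = (10-1)*1.956^2 + (8-1)*0.733^2 = 34.433424 + 3.761023 = 38.194447
denominator = 10 + 8 - 2 = 16
s_p^2 = 38.194447 / 16 = 2.3871529
s_p = sqrt(2.3871529) = 1.5450

1.5450


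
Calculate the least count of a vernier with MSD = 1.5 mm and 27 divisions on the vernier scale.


LC = MSD / n_div
= 1.5 / 27
= 0.0556

0.0556


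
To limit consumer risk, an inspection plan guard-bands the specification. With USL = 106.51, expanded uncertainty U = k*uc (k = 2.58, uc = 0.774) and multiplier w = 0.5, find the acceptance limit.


U = k * uc = 2.58 * 0.774 = 1.99692
guard band g = w * U = 0.5 * 1.99692 = 0.99846
AL = USL - g = 106.51 - 0.99846
AL = 105.5115

105.5115


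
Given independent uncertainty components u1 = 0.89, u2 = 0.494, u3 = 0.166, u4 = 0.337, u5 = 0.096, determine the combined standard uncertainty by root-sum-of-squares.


uc = sqrt(0.89^2 + 0.494^2 + 0.166^2 + 0.337^2 + 0.096^2)
uc = sqrt(1.186477)
uc = 1.0893

1.0893


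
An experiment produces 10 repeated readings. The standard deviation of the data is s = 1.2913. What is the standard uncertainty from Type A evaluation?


u_A = s / sqrt(n)
u_A = 1.2913 / sqrt(10)
u_A = 1.2913 / 3.1622777
u_A = 0.4083

0.4083


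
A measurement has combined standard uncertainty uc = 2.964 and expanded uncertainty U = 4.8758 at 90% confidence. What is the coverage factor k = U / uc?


k = U / uc
k = 4.8758 / 2.964
k = 1.645

1.645


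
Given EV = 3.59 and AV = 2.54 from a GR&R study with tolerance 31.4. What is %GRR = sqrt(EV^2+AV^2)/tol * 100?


GRR = sqrt(EV^2 + AV^2) = sqrt(3.59^2 + 2.54^2) = 4.3976926
%GRR = GRR / tol * 100 = 4.3976926 / 31.4 * 100
%GRR = 14.0054

14.0054


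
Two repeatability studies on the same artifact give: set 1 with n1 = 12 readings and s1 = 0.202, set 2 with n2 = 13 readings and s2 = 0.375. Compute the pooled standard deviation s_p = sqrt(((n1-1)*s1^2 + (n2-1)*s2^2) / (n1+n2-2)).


s_p = sqrt(((n1-1)*s1^2 + (n2-1)*s2^2) / (n1+n2-2))
numerator = (12-1)*0.202^2 + (13-1)*0.375^2 = 0.448844 + 1.6875 = 2.136344
denominator = 12 + 13 - 2 = 23
s_p^2 = 2.136344 / 23 = 0.092884522
s_p = sqrt(0.092884522) = 0.3048

0.3048


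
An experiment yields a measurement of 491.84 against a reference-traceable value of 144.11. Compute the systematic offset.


Systematic error = measured - true
= 491.84 - 144.11
= 347.7300

347.7300


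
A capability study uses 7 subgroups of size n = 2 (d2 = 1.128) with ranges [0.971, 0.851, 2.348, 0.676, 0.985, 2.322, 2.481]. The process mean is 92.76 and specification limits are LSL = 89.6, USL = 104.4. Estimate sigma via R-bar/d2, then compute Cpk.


R_bar = (0.971 + 0.851 + 2.348 + 0.676 + 0.985 + 2.322 + 2.481) / 7 = 1.5191429
sigma = R_bar / d2 = 1.5191429 / 1.128 = 1.3467579
Cp = (USL - LSL)/(6*sigma) = (104.4 - 89.6)/(6*1.3467579) = 1.8316
Cpu = (104.4 - 92.76)/(3*1.3467579) = 2.8810
Cpl = (92.76 - 89.6)/(3*1.3467579) = 0.7821
Cpk = min(Cpu, Cpl) = 0.7821

0.7821


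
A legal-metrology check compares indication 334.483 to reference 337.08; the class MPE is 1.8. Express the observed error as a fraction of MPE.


e = indication - reference = 334.483 - 337.08 = -2.5970
|e| = 2.5970
ratio = |e| / MPE = 2.5970 / 1.8
ratio = 1.4428

1.4428


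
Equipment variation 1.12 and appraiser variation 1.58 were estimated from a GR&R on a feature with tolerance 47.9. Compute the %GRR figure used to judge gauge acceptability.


GRR = sqrt(EV^2 + AV^2) = sqrt(1.12^2 + 1.58^2) = 1.9366982
%GRR = GRR / tol * 100 = 1.9366982 / 47.9 * 100
%GRR = 4.0432

4.0432


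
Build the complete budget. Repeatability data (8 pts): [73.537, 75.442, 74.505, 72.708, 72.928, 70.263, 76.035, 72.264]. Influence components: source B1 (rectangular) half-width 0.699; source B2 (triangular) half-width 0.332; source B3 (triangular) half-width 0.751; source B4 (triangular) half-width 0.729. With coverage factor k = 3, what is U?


mean = (73.537 + 75.442 + 74.505 + 72.708 + 72.928 + 70.263 + 76.035 + 72.264) / 8 = 73.46025
s = sqrt(sum((x - mean)^2)/(n-1)) = 1.8576735
u_A = s / sqrt(n) = 1.8576735 / sqrt(8) = 0.65678676
u_B1 = 0.699 / sqrt(3) = 0.40356784
u_B2 = 0.332 / sqrt(6) = 0.13553843
u_B3 = 0.751 / sqrt(6) = 0.30659447
u_B4 = 0.729 / sqrt(6) = 0.297613
uc = sqrt(0.65678676^2 + 0.40356784^2 + 0.13553843^2 + 0.30659447^2 + 0.297613^2) = 0.89172876
U = k * uc = 3 * 0.89172876
U = 2.6752

2.6752


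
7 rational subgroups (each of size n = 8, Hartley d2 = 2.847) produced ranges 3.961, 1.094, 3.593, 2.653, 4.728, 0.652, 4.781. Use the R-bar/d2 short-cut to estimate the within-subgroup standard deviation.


R_bar = (3.961 + 1.094 + 3.593 + 2.653 + 4.728 + 0.652 + 4.781) / 7
R_bar = 21.462 / 7 = 3.066
sigma_hat = R_bar / d2 = 3.066 / 2.847 = 1.0769

1.0769


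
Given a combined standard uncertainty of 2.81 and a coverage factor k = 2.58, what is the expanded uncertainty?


U = k * uc
U = 2.58 * 2.81
U = 7.2498

7.2498


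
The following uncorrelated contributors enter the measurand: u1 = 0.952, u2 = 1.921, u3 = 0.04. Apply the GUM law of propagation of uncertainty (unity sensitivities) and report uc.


uc = sqrt(0.952^2 + 1.921^2 + 0.04^2)
uc = sqrt(4.598145)
uc = 2.1443

2.1443


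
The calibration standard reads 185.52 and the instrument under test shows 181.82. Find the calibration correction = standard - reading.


Correction = standard - reading
= 185.52 - 181.82
= 3.7000

3.7000


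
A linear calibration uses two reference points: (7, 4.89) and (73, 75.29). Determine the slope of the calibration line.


slope = (y2 - y1) / (x2 - x1)
= (75.29 - 4.89) / (73 - 7)
= 70.4000 / 66
= 1.0667

1.0667


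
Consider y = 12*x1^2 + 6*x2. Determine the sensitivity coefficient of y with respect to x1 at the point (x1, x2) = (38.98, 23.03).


y = 12*x1^2 + 6*x2
dy/dx1 = 2*12*x1
Evaluate at x1 = 38.98: c1 = 24 * 38.98
c1 = 935.5200

935.5200


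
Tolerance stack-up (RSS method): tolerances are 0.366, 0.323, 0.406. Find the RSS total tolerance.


RSS = sqrt(0.366^2 + 0.323^2 + 0.406^2)
= sqrt(0.403121)
= 0.6349

0.6349


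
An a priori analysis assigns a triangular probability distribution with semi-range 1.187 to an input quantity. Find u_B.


u_B = half_width / sqrt(6)
u_B = 1.187 / 2.4494897
u_B = 0.4846

0.4846


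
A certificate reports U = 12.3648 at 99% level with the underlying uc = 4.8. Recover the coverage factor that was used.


k = U / uc
k = 12.3648 / 4.8
k = 2.576

2.576


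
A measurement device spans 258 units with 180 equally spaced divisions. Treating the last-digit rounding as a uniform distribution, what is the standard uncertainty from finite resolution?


resolution = range / divisions
resolution = 258 / 180 = 1.4333333
u_res = resolution / (2*sqrt(3))
u_res = 1.4333333 / 3.4641016
u_res = 0.4138

0.4138


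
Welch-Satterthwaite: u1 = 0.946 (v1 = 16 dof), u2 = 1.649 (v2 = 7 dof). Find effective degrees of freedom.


uc = sqrt(u1^2 + u2^2) = sqrt(0.946^2 + 1.649^2) = 1.9010831
v_eff = uc^4 / (u1^4/v1 + u2^4/v2)
= 1.9010831^4 / (0.946^4/16 + 1.649^4/7)
= 13.061841 / 1.1063481
v_eff = 11.8063

11.8063


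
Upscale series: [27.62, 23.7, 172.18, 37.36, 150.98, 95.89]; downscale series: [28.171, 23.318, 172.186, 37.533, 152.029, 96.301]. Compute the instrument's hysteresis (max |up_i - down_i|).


|27.62 - 28.171| = 0.5510
|23.7 - 23.318| = 0.3820
|172.18 - 172.186| = 0.0060
|37.36 - 37.533| = 0.1730
|150.98 - 152.029| = 1.0490
|95.89 - 96.301| = 0.4110
hysteresis = max(diffs) = 1.0490

1.0490


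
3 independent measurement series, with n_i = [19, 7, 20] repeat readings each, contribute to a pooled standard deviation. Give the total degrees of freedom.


nu = sum_i (n_i - 1)
nu = ((19 - 1) + (7 - 1) + (20 - 1))
nu = 18 + 6 + 19
nu = 43

43


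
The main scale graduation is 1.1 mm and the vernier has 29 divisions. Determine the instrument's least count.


LC = MSD / n_div
= 1.1 / 29
= 0.0379

0.0379


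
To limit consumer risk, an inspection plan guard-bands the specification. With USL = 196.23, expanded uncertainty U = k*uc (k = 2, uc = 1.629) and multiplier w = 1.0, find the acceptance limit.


U = k * uc = 2 * 1.629 = 3.258
guard band g = w * U = 1.0 * 3.258 = 3.258
AL = USL - g = 196.23 - 3.258
AL = 192.9720

192.9720


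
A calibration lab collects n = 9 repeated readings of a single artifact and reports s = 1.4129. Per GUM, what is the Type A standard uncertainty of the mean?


u_A = s / sqrt(n)
u_A = 1.4129 / sqrt(9)
u_A = 1.4129 / 3
u_A = 0.4710

0.4710


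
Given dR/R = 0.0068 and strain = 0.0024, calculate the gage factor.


GF = (dR/R) / epsilon
= 0.0068 / 0.0024
= 2.8333

2.8333


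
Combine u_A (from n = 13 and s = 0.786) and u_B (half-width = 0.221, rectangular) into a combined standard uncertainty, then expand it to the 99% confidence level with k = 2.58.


u_A = s / sqrt(n) = 0.786 / sqrt(13) = 0.21799718
u_B = half_width / sqrt(3) = 0.221 / sqrt(3) = 0.12759441
uc = sqrt(u_A^2 + u_B^2) = sqrt(0.21799718^2 + 0.12759441^2) = 0.25259276
U = k * uc = 2.58 * 0.25259276
U = 0.6517

0.6517


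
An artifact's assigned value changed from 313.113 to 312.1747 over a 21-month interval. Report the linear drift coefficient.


rate = (v2 - v1) / months
= (312.1747 - 313.113) / 21
= -0.9383 / 21
= -0.0447

-0.0447


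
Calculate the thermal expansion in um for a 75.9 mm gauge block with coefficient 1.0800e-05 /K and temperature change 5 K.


dL = L * alpha * dT
= 75.9 * 1.0800e-05 * 5
= 0.0040986 mm
dL_um = 0.0040986 * 1000 = 4.0986 um

4.0986


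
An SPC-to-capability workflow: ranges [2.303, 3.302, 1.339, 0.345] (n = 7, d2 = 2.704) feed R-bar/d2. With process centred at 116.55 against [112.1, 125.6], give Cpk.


R_bar = (2.303 + 3.302 + 1.339 + 0.345) / 4 = 1.82225
sigma = R_bar / d2 = 1.82225 / 2.704 = 0.67390902
Cp = (USL - LSL)/(6*sigma) = (125.6 - 112.1)/(6*0.67390902) = 3.3387
Cpu = (125.6 - 116.55)/(3*0.67390902) = 4.4764
Cpl = (116.55 - 112.1)/(3*0.67390902) = 2.2011
Cpk = min(Cpu, Cpl) = 2.2011

2.2011


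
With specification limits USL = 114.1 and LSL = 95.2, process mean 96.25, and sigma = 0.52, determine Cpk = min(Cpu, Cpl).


Cpu = (USL - mean) / (3*sigma) = (114.1 - 96.25) / (3*0.52) = 11.4423
Cpl = (mean - LSL) / (3*sigma) = (96.25 - 95.2) / (3*0.52) = 0.6731
Cpk = min(Cpu, Cpl) = 0.6731

0.6731


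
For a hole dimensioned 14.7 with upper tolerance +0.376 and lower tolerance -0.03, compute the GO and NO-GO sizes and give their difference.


GO = nominal - lower_tol (smallest hole = maximum material condition)
GO = 14.7 - 0.03 = 14.67
NO-GO = nominal + upper_tol (largest hole = least material condition)
NO-GO = 14.7 + 0.376 = 15.076
spread = NO-GO - GO = 15.076 - 14.67 = 0.4060

0.4060


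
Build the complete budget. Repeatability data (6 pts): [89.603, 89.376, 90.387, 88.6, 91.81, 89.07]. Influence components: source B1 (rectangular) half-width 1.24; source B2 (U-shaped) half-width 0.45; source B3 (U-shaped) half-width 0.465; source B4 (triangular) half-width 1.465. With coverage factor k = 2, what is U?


mean = (89.603 + 89.376 + 90.387 + 88.6 + 91.81 + 89.07) / 6 = 89.80766667
s = sqrt(sum((x - mean)^2)/(n-1)) = 1.1468044
u_A = s / sqrt(n) = 1.1468044 / sqrt(6) = 0.46818094
u_B1 = 1.24 / sqrt(3) = 0.71591433
u_B2 = 0.45 / sqrt(2) = 0.31819805
u_B3 = 0.465 / sqrt(2) = 0.32880465
u_B4 = 1.465 / sqrt(6) = 0.59808375
uc = sqrt(0.46818094^2 + 0.71591433^2 + 0.31819805^2 + 0.32880465^2 + 0.59808375^2) = 1.1396462
U = k * uc = 2 * 1.1396462
U = 2.2793

2.2793


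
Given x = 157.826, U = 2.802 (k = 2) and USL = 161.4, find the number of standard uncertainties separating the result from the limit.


u = U / k = 2.802 / 2 = 1.401
margin = |USL - x| = |161.4 - 157.826| = 3.574
z = margin / u = 3.574 / 1.401
z = 2.5510

2.5510


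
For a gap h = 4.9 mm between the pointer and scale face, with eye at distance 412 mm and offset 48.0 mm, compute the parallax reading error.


error = h * offset / d
= 4.9 * 48.0 / 412
= 0.5709

0.5709


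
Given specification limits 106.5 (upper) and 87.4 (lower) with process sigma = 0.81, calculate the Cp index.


Cp = (USL - LSL) / (6 * sigma)
= (106.5 - 87.4) / (6 * 0.81)
= 19.1000 / 4.8600
= 3.9300

3.9300


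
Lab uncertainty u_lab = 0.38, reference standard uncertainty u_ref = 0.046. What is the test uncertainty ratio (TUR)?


TUR = u_lab / u_ref
= 0.38 / 0.046
= 8.2609

8.2609


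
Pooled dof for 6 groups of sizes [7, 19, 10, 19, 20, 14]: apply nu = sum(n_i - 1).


nu = sum_i (n_i - 1)
nu = ((7 - 1) + (19 - 1) + (10 - 1) + (19 - 1) + (20 - 1) + (14 - 1))
nu = 6 + 18 + 9 + 18 + 19 + 13
nu = 83

83


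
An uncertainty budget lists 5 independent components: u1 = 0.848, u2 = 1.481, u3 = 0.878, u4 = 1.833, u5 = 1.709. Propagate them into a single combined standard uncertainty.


uc = sqrt(0.848^2 + 1.481^2 + 0.878^2 + 1.833^2 + 1.709^2)
uc = sqrt(9.963919)
uc = 3.1566

3.1566


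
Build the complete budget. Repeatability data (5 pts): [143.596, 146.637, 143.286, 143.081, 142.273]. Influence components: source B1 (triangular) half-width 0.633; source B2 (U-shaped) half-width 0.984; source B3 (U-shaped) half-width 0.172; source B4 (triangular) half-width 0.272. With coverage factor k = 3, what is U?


mean = (143.596 + 146.637 + 143.286 + 143.081 + 142.273) / 5 = 143.7746
s = sqrt(sum((x - mean)^2)/(n-1)) = 1.6733085
u_A = s / sqrt(n) = 1.6733085 / sqrt(5) = 0.74832631
u_B1 = 0.633 / sqrt(6) = 0.25842117
u_B2 = 0.984 / sqrt(2) = 0.69579307
u_B3 = 0.172 / sqrt(2) = 0.12162237
u_B4 = 0.272 / sqrt(6) = 0.11104354
uc = sqrt(0.74832631^2 + 0.25842117^2 + 0.69579307^2 + 0.12162237^2 + 0.11104354^2) = 1.0667823
U = k * uc = 3 * 1.0667823
U = 3.2003

3.2003


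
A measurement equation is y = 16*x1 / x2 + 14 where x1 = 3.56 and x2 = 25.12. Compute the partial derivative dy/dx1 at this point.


y = 16*x1 / x2 + 14
dy/dx1 = 16/x2
Evaluate at x2 = 25.12: c1 = 16 / 25.12
c1 = 0.6369

0.6369


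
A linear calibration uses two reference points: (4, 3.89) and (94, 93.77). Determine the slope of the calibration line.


slope = (y2 - y1) / (x2 - x1)
= (93.77 - 3.89) / (94 - 4)
= 89.8800 / 90
= 0.9987

0.9987


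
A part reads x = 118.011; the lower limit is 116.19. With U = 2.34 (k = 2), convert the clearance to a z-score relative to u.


u = U / k = 2.34 / 2 = 1.17
margin = |LSL - x| = |116.19 - 118.011| = 1.821
z = margin / u = 1.821 / 1.17
z = 1.5564

1.5564


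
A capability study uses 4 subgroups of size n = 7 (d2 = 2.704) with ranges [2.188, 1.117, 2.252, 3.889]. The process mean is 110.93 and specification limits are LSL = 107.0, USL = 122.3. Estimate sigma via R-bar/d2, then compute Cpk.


R_bar = (2.188 + 1.117 + 2.252 + 3.889) / 4 = 2.3615
sigma = R_bar / d2 = 2.3615 / 2.704 = 0.8733358
Cp = (USL - LSL)/(6*sigma) = (122.3 - 107.0)/(6*0.8733358) = 2.9198
Cpu = (122.3 - 110.93)/(3*0.8733358) = 4.3397
Cpl = (110.93 - 107.0)/(3*0.8733358) = 1.5000
Cpk = min(Cpu, Cpl) = 1.5000

1.5000


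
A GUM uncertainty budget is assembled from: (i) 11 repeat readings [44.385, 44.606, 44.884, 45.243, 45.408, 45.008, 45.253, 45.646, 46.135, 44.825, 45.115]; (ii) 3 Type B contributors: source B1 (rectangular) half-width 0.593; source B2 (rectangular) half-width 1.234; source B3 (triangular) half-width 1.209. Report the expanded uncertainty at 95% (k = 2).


mean = (44.385 + 44.606 + 44.884 + 45.243 + 45.408 + 45.008 + 45.253 + 45.646 + 46.135 + 44.825 + 45.115) / 11 = 45.13709091
s = sqrt(sum((x - mean)^2)/(n-1)) = 0.48776643
u_A = s / sqrt(n) = 0.48776643 / sqrt(11) = 0.14706711
u_B1 = 0.593 / sqrt(3) = 0.34236871
u_B2 = 1.234 / sqrt(3) = 0.71245023
u_B3 = 1.209 / sqrt(6) = 0.49357218
uc = sqrt(0.14706711^2 + 0.34236871^2 + 0.71245023^2 + 0.49357218^2) = 0.94342138
U = k * uc = 2 * 0.94342138
U = 1.8868

1.8868


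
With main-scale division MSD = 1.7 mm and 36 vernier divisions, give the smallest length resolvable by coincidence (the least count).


LC = MSD / n_div
= 1.7 / 36
= 0.0472

0.0472


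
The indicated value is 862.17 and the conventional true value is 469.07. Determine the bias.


Systematic error = measured - true
= 862.17 - 469.07
= 393.1000

393.1000


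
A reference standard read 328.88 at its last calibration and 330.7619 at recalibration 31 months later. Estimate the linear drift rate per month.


rate = (v2 - v1) / months
= (330.7619 - 328.88) / 31
= 1.8819 / 31
= 0.0607

0.0607


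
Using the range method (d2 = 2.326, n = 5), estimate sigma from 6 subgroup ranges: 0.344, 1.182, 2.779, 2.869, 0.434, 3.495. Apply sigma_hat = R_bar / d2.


R_bar = (0.344 + 1.182 + 2.779 + 2.869 + 0.434 + 3.495) / 6
R_bar = 11.103 / 6 = 1.8505
sigma_hat = R_bar / d2 = 1.8505 / 2.326 = 0.7956

0.7956


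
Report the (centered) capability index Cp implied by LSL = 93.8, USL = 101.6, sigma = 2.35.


Cp = (USL - LSL) / (6 * sigma)
= (101.6 - 93.8) / (6 * 2.35)
= 7.8000 / 14.1000
= 0.5532

0.5532


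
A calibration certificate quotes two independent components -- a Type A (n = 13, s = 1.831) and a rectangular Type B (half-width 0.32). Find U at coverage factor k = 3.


u_A = s / sqrt(n) = 1.831 / sqrt(13) = 0.50782803
u_B = half_width / sqrt(3) = 0.32 / sqrt(3) = 0.18475209
uc = sqrt(u_A^2 + u_B^2) = sqrt(0.50782803^2 + 0.18475209^2) = 0.54039119
U = k * uc = 3 * 0.54039119
U = 1.6212

1.6212


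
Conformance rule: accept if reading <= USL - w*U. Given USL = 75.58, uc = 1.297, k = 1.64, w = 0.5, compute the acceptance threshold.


U = k * uc = 1.64 * 1.297 = 2.12708
guard band g = w * U = 0.5 * 2.12708 = 1.06354
AL = USL - g = 75.58 - 1.06354
AL = 74.5165

74.5165


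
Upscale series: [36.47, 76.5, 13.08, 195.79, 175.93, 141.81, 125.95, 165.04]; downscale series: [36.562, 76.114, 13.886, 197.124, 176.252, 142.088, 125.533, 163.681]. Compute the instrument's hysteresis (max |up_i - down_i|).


|36.47 - 36.562| = 0.0920
|76.5 - 76.114| = 0.3860
|13.08 - 13.886| = 0.8060
|195.79 - 197.124| = 1.3340
|175.93 - 176.252| = 0.3220
|141.81 - 142.088| = 0.2780
|125.95 - 125.533| = 0.4170
|165.04 - 163.681| = 1.3590
hysteresis = max(diffs) = 1.3590

1.3590


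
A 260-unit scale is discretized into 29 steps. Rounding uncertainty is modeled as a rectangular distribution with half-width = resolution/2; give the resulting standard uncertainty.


resolution = range / divisions
resolution = 260 / 29 = 8.9655172
u_res = resolution / (2*sqrt(3))
u_res = 8.9655172 / 3.4641016
u_res = 2.5881

2.5881


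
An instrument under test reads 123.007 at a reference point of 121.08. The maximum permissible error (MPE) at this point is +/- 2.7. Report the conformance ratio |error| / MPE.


e = indication - reference = 123.007 - 121.08 = 1.9270
|e| = 1.9270
ratio = |e| / MPE = 1.9270 / 2.7
ratio = 0.7137

0.7137


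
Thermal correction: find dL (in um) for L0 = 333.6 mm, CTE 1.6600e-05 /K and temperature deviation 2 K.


dL = L * alpha * dT
= 333.6 * 1.6600e-05 * 2
= 0.0110755 mm
dL_um = 0.0110755 * 1000 = 11.0755 um

11.0755


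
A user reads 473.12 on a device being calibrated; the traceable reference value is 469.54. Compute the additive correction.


Correction = standard - reading
= 469.54 - 473.12
= -3.5800

-3.5800


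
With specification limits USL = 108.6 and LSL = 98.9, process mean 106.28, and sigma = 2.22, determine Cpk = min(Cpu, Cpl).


Cpu = (USL - mean) / (3*sigma) = (108.6 - 106.28) / (3*2.22) = 0.3483
Cpl = (mean - LSL) / (3*sigma) = (106.28 - 98.9) / (3*2.22) = 1.1081
Cpk = min(Cpu, Cpl) = 0.3483

0.3483


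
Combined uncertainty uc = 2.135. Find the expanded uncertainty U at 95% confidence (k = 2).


U = k * uc
U = 2 * 2.135
U = 4.2700

4.2700


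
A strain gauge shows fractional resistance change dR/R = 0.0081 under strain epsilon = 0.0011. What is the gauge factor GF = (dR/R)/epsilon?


GF = (dR/R) / epsilon
= 0.0081 / 0.0011
= 7.3636

7.3636


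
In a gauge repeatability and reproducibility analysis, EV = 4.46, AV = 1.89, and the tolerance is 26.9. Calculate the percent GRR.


GRR = sqrt(EV^2 + AV^2) = sqrt(4.46^2 + 1.89^2) = 4.8439344
%GRR = GRR / tol * 100 = 4.8439344 / 26.9 * 100
%GRR = 18.0072

18.0072


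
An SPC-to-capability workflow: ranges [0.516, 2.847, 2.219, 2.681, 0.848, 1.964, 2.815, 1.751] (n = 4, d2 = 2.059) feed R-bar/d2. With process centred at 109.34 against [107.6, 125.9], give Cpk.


R_bar = (0.516 + 2.847 + 2.219 + 2.681 + 0.848 + 1.964 + 2.815 + 1.751) / 8 = 1.955125
sigma = R_bar / d2 = 1.955125 / 2.059 = 0.94955075
Cp = (USL - LSL)/(6*sigma) = (125.9 - 107.6)/(6*0.94955075) = 3.2120
Cpu = (125.9 - 109.34)/(3*0.94955075) = 5.8133
Cpl = (109.34 - 107.6)/(3*0.94955075) = 0.6108
Cpk = min(Cpu, Cpl) = 0.6108

0.6108


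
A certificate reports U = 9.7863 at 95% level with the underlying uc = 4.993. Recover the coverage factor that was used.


k = U / uc
k = 9.7863 / 4.993
k = 1.96

1.96


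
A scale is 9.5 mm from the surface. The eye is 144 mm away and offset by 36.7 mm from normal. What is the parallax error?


error = h * offset / d
= 9.5 * 36.7 / 144
= 2.4212

2.4212


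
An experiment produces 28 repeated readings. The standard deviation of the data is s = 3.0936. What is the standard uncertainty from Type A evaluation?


u_A = s / sqrt(n)
u_A = 3.0936 / sqrt(28)
u_A = 3.0936 / 5.2915026
u_A = 0.5846

0.5846


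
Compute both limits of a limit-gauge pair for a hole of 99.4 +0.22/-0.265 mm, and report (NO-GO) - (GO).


GO = nominal - lower_tol (smallest hole = maximum material condition)
GO = 99.4 - 0.265 = 99.135
NO-GO = nominal + upper_tol (largest hole = least material condition)
NO-GO = 99.4 + 0.22 = 99.62
spread = NO-GO - GO = 99.62 - 99.135 = 0.4850

0.4850


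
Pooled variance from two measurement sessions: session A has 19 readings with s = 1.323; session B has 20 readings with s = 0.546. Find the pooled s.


s_p = sqrt(((n1-1)*s1^2 + (n2-1)*s2^2) / (n1+n2-2))
numerator = (19-1)*1.323^2 + (20-1)*0.546^2 = 31.505922 + 5.664204 = 37.170126
denominator = 19 + 20 - 2 = 37
s_p^2 = 37.170126 / 37 = 1.004598
s_p = sqrt(1.004598) = 1.0023

1.0023


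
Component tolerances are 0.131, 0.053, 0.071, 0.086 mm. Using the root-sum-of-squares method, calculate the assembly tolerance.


RSS = sqrt(0.131^2 + 0.053^2 + 0.071^2 + 0.086^2)
= sqrt(0.032407)
= 0.1800

0.1800


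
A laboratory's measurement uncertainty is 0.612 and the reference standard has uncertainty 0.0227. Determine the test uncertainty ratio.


TUR = u_lab / u_ref
= 0.612 / 0.0227
= 26.9604

26.9604


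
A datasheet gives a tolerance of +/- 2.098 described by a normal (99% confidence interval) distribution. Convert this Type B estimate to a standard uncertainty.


u_B = half_width / 2.576
u_B = 2.098 / 2.576
u_B = 0.8144

0.8144


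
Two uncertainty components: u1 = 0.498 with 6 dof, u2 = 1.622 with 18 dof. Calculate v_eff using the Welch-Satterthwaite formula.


uc = sqrt(u1^2 + u2^2) = sqrt(0.498^2 + 1.622^2) = 1.6967286
v_eff = uc^4 / (u1^4/v1 + u2^4/v2)
= 1.6967286^4 / (0.498^4/6 + 1.622^4/18)
= 8.2879958 / 0.39478159
v_eff = 20.9939

20.9939


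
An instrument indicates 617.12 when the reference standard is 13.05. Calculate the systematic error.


Systematic error = measured - true
= 617.12 - 13.05
= 604.0700

604.0700


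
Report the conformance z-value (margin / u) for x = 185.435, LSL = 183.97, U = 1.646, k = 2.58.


u = U / k = 1.646 / 2.58 = 0.6379845
margin = |LSL - x| = |183.97 - 185.435| = 1.465
z = margin / u = 1.465 / 0.6379845
z = 2.2963

2.2963


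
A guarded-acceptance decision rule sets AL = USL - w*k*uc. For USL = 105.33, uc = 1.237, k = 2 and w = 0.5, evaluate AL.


U = k * uc = 2 * 1.237 = 2.474
guard band g = w * U = 0.5 * 2.474 = 1.237
AL = USL - g = 105.33 - 1.237
AL = 104.0930

104.0930


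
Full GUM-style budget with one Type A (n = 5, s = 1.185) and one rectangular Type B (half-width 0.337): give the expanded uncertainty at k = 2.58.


u_A = s / sqrt(n) = 1.185 / sqrt(5) = 0.52994811
u_B = half_width / sqrt(3) = 0.337 / sqrt(3) = 0.19456704
uc = sqrt(u_A^2 + u_B^2) = sqrt(0.52994811^2 + 0.19456704^2) = 0.56453639
U = k * uc = 2.58 * 0.56453639
U = 1.4565

1.4565


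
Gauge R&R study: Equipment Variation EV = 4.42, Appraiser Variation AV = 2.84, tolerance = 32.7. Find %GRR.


GRR = sqrt(EV^2 + AV^2) = sqrt(4.42^2 + 2.84^2) = 5.2537606
%GRR = GRR / tol * 100 = 5.2537606 / 32.7 * 100
%GRR = 16.0665

16.0665


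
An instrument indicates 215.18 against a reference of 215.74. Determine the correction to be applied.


Correction = standard - reading
= 215.74 - 215.18
= 0.5600

0.5600


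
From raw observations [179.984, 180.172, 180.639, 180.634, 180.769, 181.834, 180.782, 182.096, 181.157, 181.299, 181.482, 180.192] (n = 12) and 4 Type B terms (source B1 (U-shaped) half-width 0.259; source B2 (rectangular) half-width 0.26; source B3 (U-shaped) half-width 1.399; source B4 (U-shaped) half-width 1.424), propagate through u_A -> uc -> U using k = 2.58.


mean = (179.984 + 180.172 + 180.639 + 180.634 + 180.769 + 181.834 + 180.782 + 182.096 + 181.157 + 181.299 + 181.482 + 180.192) / 12 = 180.92
s = sqrt(sum((x - mean)^2)/(n-1)) = 0.66757444
u_A = s / sqrt(n) = 0.66757444 / sqrt(12) = 0.19271214
u_B1 = 0.259 / sqrt(2) = 0.18314066
u_B2 = 0.26 / sqrt(3) = 0.15011107
u_B3 = 1.399 / sqrt(2) = 0.98924239
u_B4 = 1.424 / sqrt(2) = 1.0069201
uc = sqrt(0.19271214^2 + 0.18314066^2 + 0.15011107^2 + 0.98924239^2 + 1.0069201^2) = 1.4441954
U = k * uc = 2.58 * 1.4441954
U = 3.7260

3.7260


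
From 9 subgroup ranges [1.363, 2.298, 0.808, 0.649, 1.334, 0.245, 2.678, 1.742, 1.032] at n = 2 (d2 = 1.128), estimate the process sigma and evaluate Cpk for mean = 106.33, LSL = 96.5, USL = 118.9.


R_bar = (1.363 + 2.298 + 0.808 + 0.649 + 1.334 + 0.245 + 2.678 + 1.742 + 1.032) / 9 = 1.3498889
sigma = R_bar / d2 = 1.3498889 / 1.128 = 1.19671
Cp = (USL - LSL)/(6*sigma) = (118.9 - 96.5)/(6*1.19671) = 3.1197
Cpu = (118.9 - 106.33)/(3*1.19671) = 3.5013
Cpl = (106.33 - 96.5)/(3*1.19671) = 2.7381
Cpk = min(Cpu, Cpl) = 2.7381

2.7381


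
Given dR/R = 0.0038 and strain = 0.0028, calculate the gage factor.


GF = (dR/R) / epsilon
= 0.0038 / 0.0028
= 1.3571

1.3571


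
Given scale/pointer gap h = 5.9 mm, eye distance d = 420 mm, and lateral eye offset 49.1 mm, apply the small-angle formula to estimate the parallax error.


error = h * offset / d
= 5.9 * 49.1 / 420
= 0.6897

0.6897


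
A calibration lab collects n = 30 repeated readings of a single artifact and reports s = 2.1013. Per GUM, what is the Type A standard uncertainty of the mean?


u_A = s / sqrt(n)
u_A = 2.1013 / sqrt(30)
u_A = 2.1013 / 5.4772256
u_A = 0.3836

0.3836


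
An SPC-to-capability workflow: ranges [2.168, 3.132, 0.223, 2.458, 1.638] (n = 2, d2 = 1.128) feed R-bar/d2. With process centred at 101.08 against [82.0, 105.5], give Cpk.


R_bar = (2.168 + 3.132 + 0.223 + 2.458 + 1.638) / 5 = 1.9238
sigma = R_bar / d2 = 1.9238 / 1.128 = 1.7054965
Cp = (USL - LSL)/(6*sigma) = (105.5 - 82.0)/(6*1.7054965) = 2.2965
Cpu = (105.5 - 101.08)/(3*1.7054965) = 0.8639
Cpl = (101.08 - 82.0)/(3*1.7054965) = 3.7291
Cpk = min(Cpu, Cpl) = 0.8639

0.8639


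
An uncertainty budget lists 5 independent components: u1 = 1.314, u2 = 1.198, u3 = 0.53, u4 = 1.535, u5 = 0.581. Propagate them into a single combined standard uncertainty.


uc = sqrt(1.314^2 + 1.198^2 + 0.53^2 + 1.535^2 + 0.581^2)
uc = sqrt(6.136486)
uc = 2.4772

2.4772


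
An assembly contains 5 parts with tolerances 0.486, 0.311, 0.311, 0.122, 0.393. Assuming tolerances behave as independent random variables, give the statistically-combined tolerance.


RSS = sqrt(0.486^2 + 0.311^2 + 0.311^2 + 0.122^2 + 0.393^2)
= sqrt(0.598971)
= 0.7739

0.7739


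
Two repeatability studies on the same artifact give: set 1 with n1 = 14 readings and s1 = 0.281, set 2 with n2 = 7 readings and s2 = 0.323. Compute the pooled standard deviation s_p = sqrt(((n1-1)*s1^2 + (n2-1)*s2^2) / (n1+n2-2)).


s_p = sqrt(((n1-1)*s1^2 + (n2-1)*s2^2) / (n1+n2-2))
numerator = (14-1)*0.281^2 + (7-1)*0.323^2 = 1.026493 + 0.625974 = 1.652467
denominator = 14 + 7 - 2 = 19
s_p^2 = 1.652467 / 19 = 0.086971947
s_p = sqrt(0.086971947) = 0.2949

0.2949


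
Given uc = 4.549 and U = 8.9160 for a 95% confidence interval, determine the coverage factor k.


k = U / uc
k = 8.9160 / 4.549
k = 1.96

1.96


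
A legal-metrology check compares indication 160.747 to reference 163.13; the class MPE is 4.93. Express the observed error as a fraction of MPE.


e = indication - reference = 160.747 - 163.13 = -2.3830
|e| = 2.3830
ratio = |e| / MPE = 2.3830 / 4.93
ratio = 0.4834

0.4834


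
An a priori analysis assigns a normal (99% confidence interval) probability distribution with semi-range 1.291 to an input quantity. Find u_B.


u_B = half_width / 2.576
u_B = 1.291 / 2.576
u_B = 0.5012

0.5012


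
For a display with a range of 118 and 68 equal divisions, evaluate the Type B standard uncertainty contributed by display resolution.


resolution = range / divisions
resolution = 118 / 68 = 1.7352941
u_res = resolution / (2*sqrt(3))
u_res = 1.7352941 / 3.4641016
u_res = 0.5009

0.5009


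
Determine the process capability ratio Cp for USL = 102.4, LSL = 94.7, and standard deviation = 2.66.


Cp = (USL - LSL) / (6 * sigma)
= (102.4 - 94.7) / (6 * 2.66)
= 7.7000 / 15.9600
= 0.4825

0.4825


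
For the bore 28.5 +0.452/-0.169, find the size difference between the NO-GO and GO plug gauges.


GO = nominal - lower_tol (smallest hole = maximum material condition)
GO = 28.5 - 0.169 = 28.331
NO-GO = nominal + upper_tol (largest hole = least material condition)
NO-GO = 28.5 + 0.452 = 28.952
spread = NO-GO - GO = 28.952 - 28.331 = 0.6210

0.6210


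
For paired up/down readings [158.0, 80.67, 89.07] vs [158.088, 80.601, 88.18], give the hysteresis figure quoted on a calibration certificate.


|158.0 - 158.088| = 0.0880
|80.67 - 80.601| = 0.0690
|89.07 - 88.18| = 0.8900
hysteresis = max(diffs) = 0.8900

0.8900


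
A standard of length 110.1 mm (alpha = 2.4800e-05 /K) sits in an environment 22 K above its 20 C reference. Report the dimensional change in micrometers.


dL = L * alpha * dT
= 110.1 * 2.4800e-05 * 22
= 0.0600706 mm
dL_um = 0.0600706 * 1000 = 60.0706 um

60.0706


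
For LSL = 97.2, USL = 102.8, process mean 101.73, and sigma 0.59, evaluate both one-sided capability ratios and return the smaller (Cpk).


Cpu = (USL - mean) / (3*sigma) = (102.8 - 101.73) / (3*0.59) = 0.6045
Cpl = (mean - LSL) / (3*sigma) = (101.73 - 97.2) / (3*0.59) = 2.5593
Cpk = min(Cpu, Cpl) = 0.6045

0.6045


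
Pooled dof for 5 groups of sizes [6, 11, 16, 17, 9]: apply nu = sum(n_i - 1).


nu = sum_i (n_i - 1)
nu = ((6 - 1) + (11 - 1) + (16 - 1) + (17 - 1) + (9 - 1))
nu = 5 + 10 + 15 + 16 + 8
nu = 54

54


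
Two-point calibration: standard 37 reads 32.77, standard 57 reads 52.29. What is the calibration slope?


slope = (y2 - y1) / (x2 - x1)
= (52.29 - 32.77) / (57 - 37)
= 19.5200 / 20
= 0.9760

0.9760


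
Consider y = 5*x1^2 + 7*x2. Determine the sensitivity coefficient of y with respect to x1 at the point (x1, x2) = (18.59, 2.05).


y = 5*x1^2 + 7*x2
dy/dx1 = 2*5*x1
Evaluate at x1 = 18.59: c1 = 10 * 18.59
c1 = 185.9000

185.9000


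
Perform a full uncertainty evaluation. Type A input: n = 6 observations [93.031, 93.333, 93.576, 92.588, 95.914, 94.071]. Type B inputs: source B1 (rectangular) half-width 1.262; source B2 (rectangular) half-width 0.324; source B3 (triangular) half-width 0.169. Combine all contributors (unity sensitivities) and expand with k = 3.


mean = (93.031 + 93.333 + 93.576 + 92.588 + 95.914 + 94.071) / 6 = 93.75216667
s = sqrt(sum((x - mean)^2)/(n-1)) = 1.1710917
u_A = s / sqrt(n) = 1.1710917 / sqrt(6) = 0.47809618
u_B1 = 1.262 / sqrt(3) = 0.72861604
u_B2 = 0.324 / sqrt(3) = 0.18706149
u_B3 = 0.169 / sqrt(6) = 0.068993961
uc = sqrt(0.47809618^2 + 0.72861604^2 + 0.18706149^2 + 0.068993961^2) = 0.89398516
U = k * uc = 3 * 0.89398516
U = 2.6820

2.6820


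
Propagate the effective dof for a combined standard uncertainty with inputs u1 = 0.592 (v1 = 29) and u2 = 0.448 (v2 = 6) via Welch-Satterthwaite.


uc = sqrt(u1^2 + u2^2) = sqrt(0.592^2 + 0.448^2) = 0.7424069
v_eff = uc^4 / (u1^4/v1 + u2^4/v2)
= 0.7424069^4 / (0.592^4/29 + 0.448^4/6)
= 0.30378617 / 0.010949028
v_eff = 27.7455

27.7455


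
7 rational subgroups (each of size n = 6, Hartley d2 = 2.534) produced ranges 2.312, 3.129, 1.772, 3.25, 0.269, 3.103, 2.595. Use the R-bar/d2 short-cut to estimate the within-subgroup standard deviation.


R_bar = (2.312 + 3.129 + 1.772 + 3.25 + 0.269 + 3.103 + 2.595) / 7
R_bar = 16.43 / 7 = 2.3471429
sigma_hat = R_bar / d2 = 2.3471429 / 2.534 = 0.9263

0.9263


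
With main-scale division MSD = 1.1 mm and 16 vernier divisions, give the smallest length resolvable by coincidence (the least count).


LC = MSD / n_div
= 1.1 / 16
= 0.0688

0.0688


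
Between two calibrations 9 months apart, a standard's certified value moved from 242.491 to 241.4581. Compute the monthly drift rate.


rate = (v2 - v1) / months
= (241.4581 - 242.491) / 9
= -1.0329 / 9
= -0.1148

-0.1148


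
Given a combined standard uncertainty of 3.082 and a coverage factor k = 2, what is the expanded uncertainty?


U = k * uc
U = 2 * 3.082
U = 6.1640

6.1640


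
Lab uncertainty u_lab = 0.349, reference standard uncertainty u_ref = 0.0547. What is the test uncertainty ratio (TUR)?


TUR = u_lab / u_ref
= 0.349 / 0.0547
= 6.3803

6.3803


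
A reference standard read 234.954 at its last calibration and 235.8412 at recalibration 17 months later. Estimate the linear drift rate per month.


rate = (v2 - v1) / months
= (235.8412 - 234.954) / 17
= 0.8872 / 17
= 0.0522

0.0522


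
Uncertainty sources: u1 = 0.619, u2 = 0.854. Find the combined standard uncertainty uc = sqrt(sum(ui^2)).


uc = sqrt(0.619^2 + 0.854^2)
uc = sqrt(1.112477)
uc = 1.0547

1.0547


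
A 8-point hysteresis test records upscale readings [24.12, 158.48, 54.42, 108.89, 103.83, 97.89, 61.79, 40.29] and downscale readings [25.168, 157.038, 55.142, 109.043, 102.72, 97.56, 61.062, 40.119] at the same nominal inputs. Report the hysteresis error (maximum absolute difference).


|24.12 - 25.168| = 1.0480
|158.48 - 157.038| = 1.4420
|54.42 - 55.142| = 0.7220
|108.89 - 109.043| = 0.1530
|103.83 - 102.72| = 1.1100
|97.89 - 97.56| = 0.3300
|61.79 - 61.062| = 0.7280
|40.29 - 40.119| = 0.1710
hysteresis = max(diffs) = 1.4420

1.4420
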